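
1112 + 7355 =8467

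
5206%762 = 634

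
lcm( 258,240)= 10320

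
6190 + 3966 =10156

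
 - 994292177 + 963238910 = - 31053267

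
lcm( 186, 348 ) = 10788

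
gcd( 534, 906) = 6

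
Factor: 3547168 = 2^5*110849^1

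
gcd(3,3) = 3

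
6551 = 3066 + 3485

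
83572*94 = 7855768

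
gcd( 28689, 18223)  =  1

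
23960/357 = 23960/357 =67.11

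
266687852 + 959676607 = 1226364459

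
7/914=7/914 = 0.01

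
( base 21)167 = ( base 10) 574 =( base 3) 210021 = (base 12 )3ba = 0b1000111110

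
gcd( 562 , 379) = 1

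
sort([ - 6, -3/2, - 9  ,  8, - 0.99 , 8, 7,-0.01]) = [ - 9,-6, - 3/2, - 0.99, - 0.01, 7,8,  8] 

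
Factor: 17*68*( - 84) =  - 2^4*3^1 * 7^1*17^2 = - 97104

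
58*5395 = 312910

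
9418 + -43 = 9375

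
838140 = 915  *916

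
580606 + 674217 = 1254823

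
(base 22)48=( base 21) 4c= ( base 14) 6c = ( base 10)96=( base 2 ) 1100000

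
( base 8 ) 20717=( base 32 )8ef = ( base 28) B13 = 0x21CF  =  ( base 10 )8655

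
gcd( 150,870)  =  30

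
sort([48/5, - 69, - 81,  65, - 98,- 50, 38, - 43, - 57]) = [ - 98, - 81, - 69, - 57,  -  50, - 43, 48/5,  38, 65 ]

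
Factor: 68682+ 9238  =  77920 = 2^5*5^1*487^1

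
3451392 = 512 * 6741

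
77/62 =1 + 15/62 = 1.24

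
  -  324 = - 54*6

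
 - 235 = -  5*47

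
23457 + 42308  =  65765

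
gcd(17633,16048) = 1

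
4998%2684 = 2314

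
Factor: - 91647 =-3^2* 17^1*599^1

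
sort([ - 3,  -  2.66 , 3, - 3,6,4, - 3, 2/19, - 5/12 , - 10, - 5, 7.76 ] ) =[ - 10, - 5 , - 3, - 3,-3 , - 2.66, - 5/12,2/19,3,4,6,7.76]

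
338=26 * 13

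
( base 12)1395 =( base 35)1tx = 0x8e1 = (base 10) 2273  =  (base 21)535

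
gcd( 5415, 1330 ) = 95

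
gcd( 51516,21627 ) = 243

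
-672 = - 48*14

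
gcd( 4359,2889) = 3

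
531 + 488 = 1019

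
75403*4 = 301612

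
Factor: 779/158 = 2^( - 1 )* 19^1*41^1*79^ ( - 1)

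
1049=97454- 96405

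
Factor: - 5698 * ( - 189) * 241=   2^1*3^3*7^2*11^1*37^1 * 241^1 = 259538202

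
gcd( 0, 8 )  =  8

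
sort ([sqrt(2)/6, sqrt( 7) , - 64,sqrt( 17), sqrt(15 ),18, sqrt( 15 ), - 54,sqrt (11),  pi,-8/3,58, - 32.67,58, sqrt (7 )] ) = [-64 ,-54, - 32.67, - 8/3 , sqrt(2 ) /6,sqrt( 7 ),sqrt(7) , pi , sqrt(11) , sqrt( 15 ),sqrt( 15), sqrt (17 ), 18, 58,58]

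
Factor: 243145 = 5^1*7^1 * 6947^1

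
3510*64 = 224640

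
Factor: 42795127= 42795127^1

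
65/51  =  1+14/51 = 1.27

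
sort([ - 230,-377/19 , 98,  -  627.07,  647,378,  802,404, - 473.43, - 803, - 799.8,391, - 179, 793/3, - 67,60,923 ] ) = [ - 803, - 799.8, - 627.07 ,-473.43, - 230 ,  -  179, - 67,  -  377/19,60, 98,  793/3, 378 , 391,  404, 647,802,923 ] 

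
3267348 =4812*679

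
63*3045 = 191835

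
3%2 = 1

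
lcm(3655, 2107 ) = 179095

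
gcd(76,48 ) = 4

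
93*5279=490947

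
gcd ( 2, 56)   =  2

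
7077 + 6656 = 13733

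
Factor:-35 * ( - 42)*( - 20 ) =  -29400=-2^3 * 3^1*5^2 * 7^2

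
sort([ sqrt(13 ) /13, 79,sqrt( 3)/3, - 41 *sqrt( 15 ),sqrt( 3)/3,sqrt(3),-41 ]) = [-41 *sqrt(15),-41,sqrt ( 13)/13,  sqrt(3)/3,sqrt(3 ) /3, sqrt (3 ), 79 ]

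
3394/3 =3394/3 = 1131.33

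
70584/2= 35292 =35292.00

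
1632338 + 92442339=94074677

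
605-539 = 66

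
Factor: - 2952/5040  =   - 2^(-1)*5^ (-1)*7^( - 1) * 41^1= - 41/70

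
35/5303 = 35/5303 = 0.01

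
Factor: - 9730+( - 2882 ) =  - 12612 = - 2^2*3^1*1051^1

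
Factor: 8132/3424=2^( - 3)*19^1  =  19/8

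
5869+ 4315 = 10184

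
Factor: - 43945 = - 5^1*11^1*17^1*47^1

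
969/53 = 969/53 = 18.28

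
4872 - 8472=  - 3600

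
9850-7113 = 2737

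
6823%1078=355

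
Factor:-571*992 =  -2^5*31^1*571^1 = - 566432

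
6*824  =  4944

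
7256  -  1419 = 5837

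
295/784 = 295/784 = 0.38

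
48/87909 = 16/29303 = 0.00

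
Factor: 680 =2^3*5^1 *17^1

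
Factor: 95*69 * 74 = 485070 = 2^1*3^1*5^1*19^1*23^1*37^1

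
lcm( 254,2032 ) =2032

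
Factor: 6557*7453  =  29^1*79^1*83^1  *  257^1=48869321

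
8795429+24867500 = 33662929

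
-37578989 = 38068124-75647113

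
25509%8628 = 8253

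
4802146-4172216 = 629930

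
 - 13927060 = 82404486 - 96331546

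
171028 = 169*1012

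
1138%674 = 464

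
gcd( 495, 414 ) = 9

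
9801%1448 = 1113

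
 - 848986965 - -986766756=137779791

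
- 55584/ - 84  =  661  +  5/7 = 661.71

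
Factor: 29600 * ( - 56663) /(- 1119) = 2^5*3^( - 1 )*5^2*37^1*373^( - 1 )*56663^1 = 1677224800/1119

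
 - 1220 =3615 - 4835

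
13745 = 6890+6855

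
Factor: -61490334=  - 2^1*3^1*257^1 * 39877^1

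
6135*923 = 5662605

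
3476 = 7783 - 4307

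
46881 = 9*5209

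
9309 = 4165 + 5144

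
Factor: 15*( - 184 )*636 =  - 1755360 = - 2^5*3^2*5^1 * 23^1*53^1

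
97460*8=779680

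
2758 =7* 394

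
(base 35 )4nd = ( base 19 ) FFI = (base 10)5718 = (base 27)7ML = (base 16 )1656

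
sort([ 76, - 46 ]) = [ - 46, 76]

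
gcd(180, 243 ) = 9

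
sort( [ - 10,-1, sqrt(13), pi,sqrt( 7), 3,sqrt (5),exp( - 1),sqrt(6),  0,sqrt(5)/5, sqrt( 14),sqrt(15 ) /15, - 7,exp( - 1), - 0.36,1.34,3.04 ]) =[ - 10, - 7, - 1, - 0.36,0 , sqrt( 15 )/15,exp(- 1 ),exp( - 1),  sqrt(5 ) /5, 1.34,sqrt( 5),sqrt (6 ), sqrt( 7),3,3.04,pi,sqrt(13 ),sqrt(14 )]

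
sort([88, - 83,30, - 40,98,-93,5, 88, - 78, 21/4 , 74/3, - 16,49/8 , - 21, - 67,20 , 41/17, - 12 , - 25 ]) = [-93,-83,  -  78, - 67, - 40, - 25,-21,-16, - 12 , 41/17,5, 21/4 , 49/8, 20,74/3, 30, 88,88,98 ] 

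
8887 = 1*8887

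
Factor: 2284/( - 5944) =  - 2^( - 1)*571^1*743^( -1) = - 571/1486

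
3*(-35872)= -107616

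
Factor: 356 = 2^2*89^1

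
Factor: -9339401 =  - 31^1* 73^1*4127^1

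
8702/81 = 107+35/81 = 107.43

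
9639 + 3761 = 13400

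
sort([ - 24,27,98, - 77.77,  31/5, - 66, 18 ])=[ - 77.77, - 66, - 24,31/5,18, 27,98] 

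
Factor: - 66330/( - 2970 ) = 3^ ( - 1)*67^1=67/3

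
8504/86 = 98+38/43 = 98.88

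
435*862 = 374970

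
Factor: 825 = 3^1*5^2*  11^1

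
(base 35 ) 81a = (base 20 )14c5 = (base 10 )9845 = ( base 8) 23165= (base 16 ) 2675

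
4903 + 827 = 5730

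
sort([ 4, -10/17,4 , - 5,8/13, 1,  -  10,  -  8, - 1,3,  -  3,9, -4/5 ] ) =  [-10, - 8, - 5 ,- 3, - 1 , - 4/5, - 10/17,8/13,1, 3,4 , 4,9]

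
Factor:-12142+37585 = 25443 = 3^2*11^1 * 257^1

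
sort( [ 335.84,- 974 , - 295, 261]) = [ - 974, - 295, 261, 335.84]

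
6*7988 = 47928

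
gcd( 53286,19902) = 642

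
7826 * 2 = 15652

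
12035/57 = 211+8/57 = 211.14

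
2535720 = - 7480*(-339)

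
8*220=1760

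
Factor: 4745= 5^1* 13^1*73^1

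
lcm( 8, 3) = 24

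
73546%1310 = 186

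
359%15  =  14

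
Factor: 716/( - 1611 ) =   -  4/9 = -2^2 * 3^(-2) 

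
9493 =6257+3236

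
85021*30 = 2550630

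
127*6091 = 773557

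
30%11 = 8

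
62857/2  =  31428 + 1/2 = 31428.50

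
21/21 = 1=1.00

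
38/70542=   19/35271 = 0.00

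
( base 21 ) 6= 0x6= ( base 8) 6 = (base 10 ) 6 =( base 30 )6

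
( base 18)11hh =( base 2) 1100101001111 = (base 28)87b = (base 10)6479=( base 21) EEB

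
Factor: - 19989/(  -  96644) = 2^( - 2 ) * 3^2*37^( - 1) * 653^( - 1)*2221^1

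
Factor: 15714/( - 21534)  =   - 27/37 = -  3^3 * 37^( - 1)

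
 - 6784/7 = - 6784/7 = -  969.14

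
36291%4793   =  2740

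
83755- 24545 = 59210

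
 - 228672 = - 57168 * 4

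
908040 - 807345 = 100695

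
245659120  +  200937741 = 446596861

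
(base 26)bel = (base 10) 7821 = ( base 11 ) 5970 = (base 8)17215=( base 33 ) 760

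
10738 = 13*826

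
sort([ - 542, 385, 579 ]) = [ - 542, 385 , 579 ] 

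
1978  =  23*86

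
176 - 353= - 177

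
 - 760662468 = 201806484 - 962468952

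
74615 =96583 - 21968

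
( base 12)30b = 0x1BB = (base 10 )443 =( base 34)D1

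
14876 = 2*7438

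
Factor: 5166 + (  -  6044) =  - 878 = -  2^1* 439^1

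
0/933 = 0 =0.00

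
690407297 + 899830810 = 1590238107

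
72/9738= 4/541   =  0.01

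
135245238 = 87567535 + 47677703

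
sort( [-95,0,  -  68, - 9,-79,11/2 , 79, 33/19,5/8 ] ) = [ - 95, - 79,-68,  -  9,0, 5/8,33/19,11/2,  79 ] 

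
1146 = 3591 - 2445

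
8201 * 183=1500783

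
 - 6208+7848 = 1640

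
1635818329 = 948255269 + 687563060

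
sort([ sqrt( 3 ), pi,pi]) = [ sqrt (3),pi, pi]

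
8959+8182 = 17141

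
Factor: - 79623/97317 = - 9/11 = - 3^2*11^ (-1 )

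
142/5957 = 142/5957 = 0.02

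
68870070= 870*79161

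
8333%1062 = 899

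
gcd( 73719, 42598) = 1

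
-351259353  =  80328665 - 431588018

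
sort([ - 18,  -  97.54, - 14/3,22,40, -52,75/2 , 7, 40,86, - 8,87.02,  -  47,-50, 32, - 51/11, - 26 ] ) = [ - 97.54, - 52, - 50, - 47, - 26, - 18,-8, - 14/3, - 51/11,7, 22, 32,75/2, 40, 40, 86, 87.02]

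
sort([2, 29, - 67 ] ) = [-67, 2,29]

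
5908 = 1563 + 4345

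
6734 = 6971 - 237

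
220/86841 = 220/86841 = 0.00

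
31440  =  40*786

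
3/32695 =3/32695 = 0.00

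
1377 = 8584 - 7207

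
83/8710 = 83/8710 = 0.01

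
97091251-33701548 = 63389703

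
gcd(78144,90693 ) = 3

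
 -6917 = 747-7664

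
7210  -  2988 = 4222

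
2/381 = 2/381 = 0.01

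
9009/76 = 9009/76 = 118.54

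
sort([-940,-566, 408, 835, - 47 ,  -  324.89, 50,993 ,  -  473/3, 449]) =[  -  940, - 566,  -  324.89, - 473/3, - 47,50, 408,449,  835,993]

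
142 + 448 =590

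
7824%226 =140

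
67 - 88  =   - 21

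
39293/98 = 400 + 93/98=400.95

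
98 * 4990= 489020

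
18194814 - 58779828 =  - 40585014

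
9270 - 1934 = 7336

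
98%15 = 8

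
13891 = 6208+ 7683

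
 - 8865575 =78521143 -87386718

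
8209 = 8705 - 496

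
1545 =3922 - 2377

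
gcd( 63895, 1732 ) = 1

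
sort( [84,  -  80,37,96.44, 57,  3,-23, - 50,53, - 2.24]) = [ -80, - 50,-23, - 2.24, 3,37,53,  57,84,96.44]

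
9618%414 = 96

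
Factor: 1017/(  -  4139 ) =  - 3^2*113^1 * 4139^ ( - 1 )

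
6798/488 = 13+227/244 = 13.93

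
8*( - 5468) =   -  43744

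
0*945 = 0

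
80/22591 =80/22591=0.00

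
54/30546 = 3/1697 = 0.00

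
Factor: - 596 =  - 2^2*149^1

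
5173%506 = 113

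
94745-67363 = 27382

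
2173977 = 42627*51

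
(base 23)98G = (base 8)11541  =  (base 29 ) 5Q2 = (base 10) 4961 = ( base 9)6722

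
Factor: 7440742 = 2^1*19^1*195809^1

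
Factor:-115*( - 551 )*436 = 27627140 = 2^2*5^1*19^1*23^1*29^1*109^1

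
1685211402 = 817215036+867996366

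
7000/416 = 16 + 43/52 =16.83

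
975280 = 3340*292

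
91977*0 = 0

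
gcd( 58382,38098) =2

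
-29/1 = -29 = -29.00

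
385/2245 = 77/449 = 0.17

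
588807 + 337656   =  926463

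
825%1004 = 825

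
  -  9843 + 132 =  - 9711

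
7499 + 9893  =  17392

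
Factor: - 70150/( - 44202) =3^(  -  1)*5^2*23^1* 53^( - 1 )*61^1*139^ ( - 1) =35075/22101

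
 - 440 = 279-719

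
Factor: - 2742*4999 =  - 13707258  =  -2^1 * 3^1*457^1*4999^1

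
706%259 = 188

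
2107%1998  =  109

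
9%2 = 1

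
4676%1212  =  1040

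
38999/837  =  38999/837  =  46.59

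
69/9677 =69/9677 = 0.01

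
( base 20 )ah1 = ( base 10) 4341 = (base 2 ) 1000011110101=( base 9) 5853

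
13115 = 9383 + 3732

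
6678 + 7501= 14179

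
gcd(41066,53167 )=1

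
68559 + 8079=76638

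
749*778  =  582722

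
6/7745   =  6/7745 = 0.00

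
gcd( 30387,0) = 30387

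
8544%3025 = 2494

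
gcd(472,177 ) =59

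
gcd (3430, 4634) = 14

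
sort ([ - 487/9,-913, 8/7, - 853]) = [ - 913, - 853, - 487/9,8/7]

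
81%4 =1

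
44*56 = 2464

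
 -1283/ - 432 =2 + 419/432 = 2.97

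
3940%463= 236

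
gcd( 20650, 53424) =14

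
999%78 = 63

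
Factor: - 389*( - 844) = 2^2*211^1*389^1 = 328316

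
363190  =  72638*5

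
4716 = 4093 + 623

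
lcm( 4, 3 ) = 12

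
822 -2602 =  - 1780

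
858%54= 48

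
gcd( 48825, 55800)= 6975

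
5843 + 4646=10489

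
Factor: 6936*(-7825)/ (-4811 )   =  2^3*3^1*5^2 * 17^1*283^( - 1 ) * 313^1=3192600/283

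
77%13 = 12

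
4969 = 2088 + 2881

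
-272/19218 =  - 136/9609 = - 0.01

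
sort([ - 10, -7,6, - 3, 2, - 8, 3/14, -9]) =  [ - 10, - 9, - 8, - 7, - 3, 3/14,2,  6 ]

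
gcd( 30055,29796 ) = 1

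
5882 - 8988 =  -  3106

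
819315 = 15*54621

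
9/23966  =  9/23966 = 0.00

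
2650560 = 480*5522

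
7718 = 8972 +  - 1254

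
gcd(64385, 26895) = 815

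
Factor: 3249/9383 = 3^2*11^( - 1)*19^2 * 853^ (  -  1 ) 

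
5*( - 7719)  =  -38595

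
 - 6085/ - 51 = 119 + 16/51 = 119.31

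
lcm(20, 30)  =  60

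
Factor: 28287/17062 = 63/38 = 2^ (-1)*3^2 *7^1 *19^(-1 ) 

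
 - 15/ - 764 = 15/764 = 0.02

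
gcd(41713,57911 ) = 7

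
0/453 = 0 = 0.00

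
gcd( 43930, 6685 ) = 955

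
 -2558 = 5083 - 7641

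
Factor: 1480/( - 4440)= - 1/3= - 3^( - 1 )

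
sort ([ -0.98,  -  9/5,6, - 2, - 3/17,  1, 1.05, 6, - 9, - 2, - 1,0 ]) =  [ - 9, -2,- 2,- 9/5,- 1,-0.98, - 3/17, 0,1,1.05, 6, 6]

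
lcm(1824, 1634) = 78432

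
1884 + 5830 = 7714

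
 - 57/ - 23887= 57/23887 = 0.00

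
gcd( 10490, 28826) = 2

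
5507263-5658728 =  -151465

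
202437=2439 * 83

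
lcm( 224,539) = 17248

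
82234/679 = 82234/679 = 121.11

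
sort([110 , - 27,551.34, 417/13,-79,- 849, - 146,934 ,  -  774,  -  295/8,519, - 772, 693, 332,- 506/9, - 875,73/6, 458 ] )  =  [ - 875,  -  849, - 774, - 772,-146, - 79,-506/9, - 295/8, - 27, 73/6, 417/13, 110,332,458, 519, 551.34,693,934]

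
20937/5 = 4187 + 2/5 =4187.40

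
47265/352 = 134 + 97/352=134.28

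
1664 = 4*416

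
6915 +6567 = 13482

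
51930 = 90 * 577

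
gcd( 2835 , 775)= 5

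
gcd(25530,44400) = 1110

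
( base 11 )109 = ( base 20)6A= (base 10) 130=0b10000010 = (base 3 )11211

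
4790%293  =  102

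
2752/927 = 2752/927 = 2.97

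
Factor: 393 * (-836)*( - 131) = 43039788 = 2^2*3^1*11^1 * 19^1*131^2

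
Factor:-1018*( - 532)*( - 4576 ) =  - 2478251776 = - 2^8 * 7^1*11^1*13^1*19^1*509^1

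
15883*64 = 1016512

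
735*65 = 47775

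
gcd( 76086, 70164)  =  18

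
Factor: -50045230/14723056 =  - 2^( -3)*5^1*373^( - 1)*929^1 * 2467^(  -  1)*5387^1 = - 25022615/7361528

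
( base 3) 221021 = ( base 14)36a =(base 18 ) 21G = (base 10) 682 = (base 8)1252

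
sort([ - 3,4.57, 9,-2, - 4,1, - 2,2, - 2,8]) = [ - 4,-3, - 2,-2, - 2, 1, 2,4.57, 8,9]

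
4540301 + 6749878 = 11290179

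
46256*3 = 138768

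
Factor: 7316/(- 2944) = -2^( - 5)*23^ ( - 1)*31^1*59^1 = -1829/736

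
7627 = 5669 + 1958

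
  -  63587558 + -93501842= - 157089400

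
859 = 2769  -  1910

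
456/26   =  228/13   =  17.54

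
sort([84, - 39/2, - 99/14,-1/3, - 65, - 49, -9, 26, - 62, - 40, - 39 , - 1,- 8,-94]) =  [ - 94, - 65,- 62, - 49,-40, - 39, - 39/2, - 9, - 8, - 99/14,-1, - 1/3 , 26, 84]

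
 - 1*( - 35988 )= 35988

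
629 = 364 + 265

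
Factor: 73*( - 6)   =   - 2^1*3^1*73^1 =-  438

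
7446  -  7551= - 105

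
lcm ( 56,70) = 280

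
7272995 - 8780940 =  - 1507945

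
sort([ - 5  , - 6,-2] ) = [ -6,- 5, - 2] 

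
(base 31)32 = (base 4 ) 1133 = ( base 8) 137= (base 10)95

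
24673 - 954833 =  - 930160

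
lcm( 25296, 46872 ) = 1593648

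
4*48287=193148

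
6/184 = 3/92 = 0.03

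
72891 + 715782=788673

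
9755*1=9755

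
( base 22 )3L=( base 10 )87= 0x57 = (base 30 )2R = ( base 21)43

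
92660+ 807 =93467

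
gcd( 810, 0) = 810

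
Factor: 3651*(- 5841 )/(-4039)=3^3*7^(-1)*11^1*59^1*577^( - 1 )*1217^1 = 21325491/4039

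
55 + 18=73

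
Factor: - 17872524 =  - 2^2* 3^2*496459^1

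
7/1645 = 1/235=0.00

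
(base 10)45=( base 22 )21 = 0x2D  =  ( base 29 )1g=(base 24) 1l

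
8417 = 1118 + 7299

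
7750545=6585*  1177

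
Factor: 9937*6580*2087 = 2^2*5^1*7^1*19^1*47^1*523^1*2087^1  =  136459455020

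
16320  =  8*2040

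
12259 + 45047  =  57306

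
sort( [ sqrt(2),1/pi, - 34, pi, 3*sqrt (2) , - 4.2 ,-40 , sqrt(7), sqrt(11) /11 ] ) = [ - 40 , - 34, - 4.2, sqrt(11 )/11, 1/pi,sqrt(2 ), sqrt( 7),pi, 3*sqrt(2 )] 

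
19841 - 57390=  - 37549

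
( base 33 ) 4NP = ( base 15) 17ca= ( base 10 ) 5140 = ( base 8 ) 12024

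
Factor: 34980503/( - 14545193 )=  -  13^( - 1)*37^1*41^1*23059^1*1118861^ (- 1 ) 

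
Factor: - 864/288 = - 3 = - 3^1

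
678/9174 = 113/1529   =  0.07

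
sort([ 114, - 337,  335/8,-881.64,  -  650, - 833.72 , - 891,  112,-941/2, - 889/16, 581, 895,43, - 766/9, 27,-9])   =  [-891, - 881.64,-833.72,-650, - 941/2,-337, - 766/9, - 889/16, - 9, 27,335/8,  43,112,114, 581, 895]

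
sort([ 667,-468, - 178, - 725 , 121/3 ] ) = [ -725, - 468, - 178,121/3,667]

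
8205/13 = 631 + 2/13  =  631.15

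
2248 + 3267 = 5515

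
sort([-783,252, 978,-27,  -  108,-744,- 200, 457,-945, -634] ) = [ -945, - 783,- 744, -634,-200,-108, - 27, 252,457, 978] 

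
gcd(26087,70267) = 1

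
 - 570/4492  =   - 285/2246 = -0.13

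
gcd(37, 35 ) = 1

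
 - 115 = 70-185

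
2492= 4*623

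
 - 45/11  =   -45/11 = -  4.09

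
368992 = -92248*(-4)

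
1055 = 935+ 120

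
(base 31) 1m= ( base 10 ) 53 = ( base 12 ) 45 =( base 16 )35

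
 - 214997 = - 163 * 1319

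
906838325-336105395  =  570732930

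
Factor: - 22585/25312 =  - 2^( - 5)*5^1*7^(  -  1)*113^(  -  1)*4517^1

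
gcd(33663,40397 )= 7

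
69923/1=69923 = 69923.00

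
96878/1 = 96878 = 96878.00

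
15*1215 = 18225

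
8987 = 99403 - 90416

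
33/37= 33/37 = 0.89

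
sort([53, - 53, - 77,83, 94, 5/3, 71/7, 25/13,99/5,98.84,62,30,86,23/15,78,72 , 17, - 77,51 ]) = [-77, - 77, - 53 , 23/15,5/3,25/13  ,  71/7,17,99/5,30,51, 53,62,  72, 78, 83, 86, 94, 98.84]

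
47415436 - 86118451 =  - 38703015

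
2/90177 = 2/90177 =0.00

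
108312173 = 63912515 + 44399658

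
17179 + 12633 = 29812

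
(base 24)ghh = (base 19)17d8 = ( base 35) 7ug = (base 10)9641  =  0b10010110101001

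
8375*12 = 100500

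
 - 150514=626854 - 777368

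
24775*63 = 1560825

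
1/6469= 1/6469 = 0.00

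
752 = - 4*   (-188 )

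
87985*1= 87985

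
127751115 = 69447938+58303177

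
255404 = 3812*67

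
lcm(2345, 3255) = 218085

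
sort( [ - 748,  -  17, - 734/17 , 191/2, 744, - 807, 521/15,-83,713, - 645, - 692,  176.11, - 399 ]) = [ - 807, - 748,  -  692, -645,- 399, -83, - 734/17, - 17, 521/15,191/2,176.11,713,744]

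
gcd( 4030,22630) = 310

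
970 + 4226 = 5196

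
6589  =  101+6488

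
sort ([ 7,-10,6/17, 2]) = [-10,6/17,2,7 ]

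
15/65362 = 15/65362=0.00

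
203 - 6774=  - 6571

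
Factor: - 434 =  -2^1*7^1 * 31^1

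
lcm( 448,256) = 1792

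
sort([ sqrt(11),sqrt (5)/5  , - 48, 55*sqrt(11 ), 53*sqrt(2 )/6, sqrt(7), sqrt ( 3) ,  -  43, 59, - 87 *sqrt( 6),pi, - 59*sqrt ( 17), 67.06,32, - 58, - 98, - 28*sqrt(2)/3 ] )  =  [-59*sqrt( 17), - 87*sqrt(6 ), - 98, - 58, - 48, - 43, - 28*  sqrt(2)/3, sqrt(5) /5,sqrt(3 ),sqrt( 7), pi,sqrt( 11),  53*sqrt(2)/6,32,  59,  67.06,  55*sqrt(11 )] 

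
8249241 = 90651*91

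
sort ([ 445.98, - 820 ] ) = [-820, 445.98 ] 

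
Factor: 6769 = 7^1*967^1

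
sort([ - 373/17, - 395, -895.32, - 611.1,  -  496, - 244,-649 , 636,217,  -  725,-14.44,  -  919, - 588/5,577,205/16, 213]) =[-919, - 895.32, - 725, - 649, - 611.1, - 496,  -  395,  -  244, - 588/5 ,- 373/17, - 14.44,205/16, 213,217,577, 636 ]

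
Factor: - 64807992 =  -2^3*3^3*151^1*1987^1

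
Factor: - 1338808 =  -2^3*37^1*4523^1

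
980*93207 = 91342860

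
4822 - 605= 4217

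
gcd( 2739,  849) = 3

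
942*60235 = 56741370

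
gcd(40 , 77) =1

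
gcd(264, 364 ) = 4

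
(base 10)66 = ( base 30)26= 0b1000010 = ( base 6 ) 150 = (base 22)30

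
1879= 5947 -4068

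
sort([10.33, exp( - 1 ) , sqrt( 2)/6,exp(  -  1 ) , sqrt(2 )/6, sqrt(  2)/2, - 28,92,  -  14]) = [ - 28 , - 14, sqrt( 2) /6,sqrt(2) /6, exp( - 1), exp ( - 1) , sqrt(2) /2,10.33,92]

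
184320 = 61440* 3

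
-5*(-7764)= 38820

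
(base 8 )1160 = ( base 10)624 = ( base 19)1dg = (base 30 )ko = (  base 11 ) 518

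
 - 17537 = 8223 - 25760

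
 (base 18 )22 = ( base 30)18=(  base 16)26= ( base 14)2A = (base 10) 38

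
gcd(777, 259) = 259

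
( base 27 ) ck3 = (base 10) 9291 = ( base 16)244B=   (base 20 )134b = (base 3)110202010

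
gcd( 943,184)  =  23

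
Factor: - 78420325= - 5^2*139^1*22567^1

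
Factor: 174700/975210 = 2^1*3^(- 1)*5^1*1747^1 * 32507^ (- 1)  =  17470/97521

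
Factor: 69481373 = 13^1 *1531^1 * 3491^1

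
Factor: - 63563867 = -17^1*3739051^1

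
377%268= 109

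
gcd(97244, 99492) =4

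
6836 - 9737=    - 2901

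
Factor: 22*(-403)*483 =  - 2^1* 3^1*7^1*11^1*13^1*23^1*31^1 = -4282278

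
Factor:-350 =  - 2^1*5^2*7^1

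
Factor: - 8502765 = -3^1*5^1*566851^1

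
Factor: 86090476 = 2^2*21522619^1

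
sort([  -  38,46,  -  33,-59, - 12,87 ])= [-59,-38,  -  33,-12,46,87]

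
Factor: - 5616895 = -5^1*1123379^1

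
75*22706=1702950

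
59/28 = 59/28 = 2.11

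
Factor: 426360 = 2^3*3^1 * 5^1*11^1 * 17^1 * 19^1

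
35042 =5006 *7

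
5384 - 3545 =1839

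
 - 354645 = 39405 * ( - 9) 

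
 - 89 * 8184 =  - 728376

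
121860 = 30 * 4062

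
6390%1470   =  510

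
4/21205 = 4/21205 =0.00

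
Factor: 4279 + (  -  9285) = -2^1 * 2503^1= - 5006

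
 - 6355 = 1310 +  - 7665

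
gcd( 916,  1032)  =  4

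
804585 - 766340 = 38245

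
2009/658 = 3+5/94 = 3.05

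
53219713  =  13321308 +39898405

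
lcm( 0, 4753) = 0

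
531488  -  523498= 7990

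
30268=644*47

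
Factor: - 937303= -419^1* 2237^1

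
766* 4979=3813914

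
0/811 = 0 =0.00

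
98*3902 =382396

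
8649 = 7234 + 1415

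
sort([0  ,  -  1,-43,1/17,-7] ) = [ - 43, - 7,  -  1,0, 1/17 ] 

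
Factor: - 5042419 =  -5042419^1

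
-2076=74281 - 76357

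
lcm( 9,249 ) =747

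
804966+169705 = 974671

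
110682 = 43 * 2574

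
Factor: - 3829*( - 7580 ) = 2^2 * 5^1*7^1  *379^1 * 547^1 = 29023820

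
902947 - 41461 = 861486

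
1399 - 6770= - 5371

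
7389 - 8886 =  - 1497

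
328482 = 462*711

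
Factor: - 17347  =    -  11^1*19^1*83^1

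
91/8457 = 91/8457 = 0.01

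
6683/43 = 6683/43=155.42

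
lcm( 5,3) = 15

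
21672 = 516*42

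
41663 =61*683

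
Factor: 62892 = 2^2*3^2*1747^1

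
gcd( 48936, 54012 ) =12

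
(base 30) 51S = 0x11ce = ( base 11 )3474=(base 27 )66m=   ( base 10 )4558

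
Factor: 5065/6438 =2^(- 1)*3^( - 1) * 5^1*29^( - 1)*37^(-1)*1013^1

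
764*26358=20137512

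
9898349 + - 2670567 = 7227782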